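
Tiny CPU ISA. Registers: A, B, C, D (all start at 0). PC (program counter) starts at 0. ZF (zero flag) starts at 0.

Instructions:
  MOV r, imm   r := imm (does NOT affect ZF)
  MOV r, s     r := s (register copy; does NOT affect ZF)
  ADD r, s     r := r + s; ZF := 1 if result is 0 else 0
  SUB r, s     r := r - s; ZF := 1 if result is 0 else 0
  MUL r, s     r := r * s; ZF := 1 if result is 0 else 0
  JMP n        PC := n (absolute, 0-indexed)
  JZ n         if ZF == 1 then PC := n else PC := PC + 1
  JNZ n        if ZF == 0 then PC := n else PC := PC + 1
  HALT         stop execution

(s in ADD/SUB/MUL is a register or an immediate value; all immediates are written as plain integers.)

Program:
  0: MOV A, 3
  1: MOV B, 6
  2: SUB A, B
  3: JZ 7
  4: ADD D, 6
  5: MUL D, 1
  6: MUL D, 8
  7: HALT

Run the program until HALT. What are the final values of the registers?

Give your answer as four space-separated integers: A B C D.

Answer: -3 6 0 48

Derivation:
Step 1: PC=0 exec 'MOV A, 3'. After: A=3 B=0 C=0 D=0 ZF=0 PC=1
Step 2: PC=1 exec 'MOV B, 6'. After: A=3 B=6 C=0 D=0 ZF=0 PC=2
Step 3: PC=2 exec 'SUB A, B'. After: A=-3 B=6 C=0 D=0 ZF=0 PC=3
Step 4: PC=3 exec 'JZ 7'. After: A=-3 B=6 C=0 D=0 ZF=0 PC=4
Step 5: PC=4 exec 'ADD D, 6'. After: A=-3 B=6 C=0 D=6 ZF=0 PC=5
Step 6: PC=5 exec 'MUL D, 1'. After: A=-3 B=6 C=0 D=6 ZF=0 PC=6
Step 7: PC=6 exec 'MUL D, 8'. After: A=-3 B=6 C=0 D=48 ZF=0 PC=7
Step 8: PC=7 exec 'HALT'. After: A=-3 B=6 C=0 D=48 ZF=0 PC=7 HALTED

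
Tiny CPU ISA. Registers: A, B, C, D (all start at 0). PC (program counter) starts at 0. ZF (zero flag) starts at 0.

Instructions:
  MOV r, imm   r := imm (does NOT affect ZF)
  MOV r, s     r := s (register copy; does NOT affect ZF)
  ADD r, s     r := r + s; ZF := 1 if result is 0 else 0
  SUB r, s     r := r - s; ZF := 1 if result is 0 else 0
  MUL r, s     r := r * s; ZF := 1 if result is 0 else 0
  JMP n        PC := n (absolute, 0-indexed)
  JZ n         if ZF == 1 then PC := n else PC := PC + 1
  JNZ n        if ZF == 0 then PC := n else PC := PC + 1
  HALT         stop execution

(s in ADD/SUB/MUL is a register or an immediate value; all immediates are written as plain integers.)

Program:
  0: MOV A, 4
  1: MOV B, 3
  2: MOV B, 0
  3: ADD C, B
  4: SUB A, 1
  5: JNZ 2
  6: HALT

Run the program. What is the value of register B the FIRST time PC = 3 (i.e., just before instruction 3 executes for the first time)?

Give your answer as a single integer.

Step 1: PC=0 exec 'MOV A, 4'. After: A=4 B=0 C=0 D=0 ZF=0 PC=1
Step 2: PC=1 exec 'MOV B, 3'. After: A=4 B=3 C=0 D=0 ZF=0 PC=2
Step 3: PC=2 exec 'MOV B, 0'. After: A=4 B=0 C=0 D=0 ZF=0 PC=3
First time PC=3: B=0

0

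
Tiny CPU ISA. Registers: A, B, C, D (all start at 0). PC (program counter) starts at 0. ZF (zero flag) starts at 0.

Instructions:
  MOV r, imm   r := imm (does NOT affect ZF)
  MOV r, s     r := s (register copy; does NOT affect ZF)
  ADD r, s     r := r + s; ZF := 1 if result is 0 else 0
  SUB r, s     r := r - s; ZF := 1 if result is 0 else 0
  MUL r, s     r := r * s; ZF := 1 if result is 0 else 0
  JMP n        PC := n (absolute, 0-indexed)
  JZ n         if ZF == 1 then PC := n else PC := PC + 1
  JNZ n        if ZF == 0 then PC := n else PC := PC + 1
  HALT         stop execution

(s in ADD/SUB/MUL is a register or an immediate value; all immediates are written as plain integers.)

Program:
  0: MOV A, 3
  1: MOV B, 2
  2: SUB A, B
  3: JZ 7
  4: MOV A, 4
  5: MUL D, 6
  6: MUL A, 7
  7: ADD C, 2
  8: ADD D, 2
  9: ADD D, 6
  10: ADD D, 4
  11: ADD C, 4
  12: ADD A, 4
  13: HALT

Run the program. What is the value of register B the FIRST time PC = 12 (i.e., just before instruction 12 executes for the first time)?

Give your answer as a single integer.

Step 1: PC=0 exec 'MOV A, 3'. After: A=3 B=0 C=0 D=0 ZF=0 PC=1
Step 2: PC=1 exec 'MOV B, 2'. After: A=3 B=2 C=0 D=0 ZF=0 PC=2
Step 3: PC=2 exec 'SUB A, B'. After: A=1 B=2 C=0 D=0 ZF=0 PC=3
Step 4: PC=3 exec 'JZ 7'. After: A=1 B=2 C=0 D=0 ZF=0 PC=4
Step 5: PC=4 exec 'MOV A, 4'. After: A=4 B=2 C=0 D=0 ZF=0 PC=5
Step 6: PC=5 exec 'MUL D, 6'. After: A=4 B=2 C=0 D=0 ZF=1 PC=6
Step 7: PC=6 exec 'MUL A, 7'. After: A=28 B=2 C=0 D=0 ZF=0 PC=7
Step 8: PC=7 exec 'ADD C, 2'. After: A=28 B=2 C=2 D=0 ZF=0 PC=8
Step 9: PC=8 exec 'ADD D, 2'. After: A=28 B=2 C=2 D=2 ZF=0 PC=9
Step 10: PC=9 exec 'ADD D, 6'. After: A=28 B=2 C=2 D=8 ZF=0 PC=10
Step 11: PC=10 exec 'ADD D, 4'. After: A=28 B=2 C=2 D=12 ZF=0 PC=11
Step 12: PC=11 exec 'ADD C, 4'. After: A=28 B=2 C=6 D=12 ZF=0 PC=12
First time PC=12: B=2

2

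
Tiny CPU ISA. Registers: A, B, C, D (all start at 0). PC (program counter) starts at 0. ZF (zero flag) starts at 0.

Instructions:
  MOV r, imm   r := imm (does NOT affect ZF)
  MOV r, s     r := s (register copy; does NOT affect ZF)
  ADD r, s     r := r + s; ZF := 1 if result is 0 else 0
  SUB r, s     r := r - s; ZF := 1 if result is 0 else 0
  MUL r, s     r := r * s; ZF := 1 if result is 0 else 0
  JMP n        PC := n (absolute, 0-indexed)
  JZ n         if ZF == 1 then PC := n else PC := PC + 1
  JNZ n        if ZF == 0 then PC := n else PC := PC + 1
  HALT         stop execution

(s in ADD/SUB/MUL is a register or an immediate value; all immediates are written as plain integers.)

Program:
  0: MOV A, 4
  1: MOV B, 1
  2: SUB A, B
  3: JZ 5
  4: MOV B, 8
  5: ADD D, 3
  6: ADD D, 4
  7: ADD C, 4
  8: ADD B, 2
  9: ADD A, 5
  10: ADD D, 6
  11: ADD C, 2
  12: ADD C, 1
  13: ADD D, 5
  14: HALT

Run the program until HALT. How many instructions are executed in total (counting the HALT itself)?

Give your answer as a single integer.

Step 1: PC=0 exec 'MOV A, 4'. After: A=4 B=0 C=0 D=0 ZF=0 PC=1
Step 2: PC=1 exec 'MOV B, 1'. After: A=4 B=1 C=0 D=0 ZF=0 PC=2
Step 3: PC=2 exec 'SUB A, B'. After: A=3 B=1 C=0 D=0 ZF=0 PC=3
Step 4: PC=3 exec 'JZ 5'. After: A=3 B=1 C=0 D=0 ZF=0 PC=4
Step 5: PC=4 exec 'MOV B, 8'. After: A=3 B=8 C=0 D=0 ZF=0 PC=5
Step 6: PC=5 exec 'ADD D, 3'. After: A=3 B=8 C=0 D=3 ZF=0 PC=6
Step 7: PC=6 exec 'ADD D, 4'. After: A=3 B=8 C=0 D=7 ZF=0 PC=7
Step 8: PC=7 exec 'ADD C, 4'. After: A=3 B=8 C=4 D=7 ZF=0 PC=8
Step 9: PC=8 exec 'ADD B, 2'. After: A=3 B=10 C=4 D=7 ZF=0 PC=9
Step 10: PC=9 exec 'ADD A, 5'. After: A=8 B=10 C=4 D=7 ZF=0 PC=10
Step 11: PC=10 exec 'ADD D, 6'. After: A=8 B=10 C=4 D=13 ZF=0 PC=11
Step 12: PC=11 exec 'ADD C, 2'. After: A=8 B=10 C=6 D=13 ZF=0 PC=12
Step 13: PC=12 exec 'ADD C, 1'. After: A=8 B=10 C=7 D=13 ZF=0 PC=13
Step 14: PC=13 exec 'ADD D, 5'. After: A=8 B=10 C=7 D=18 ZF=0 PC=14
Step 15: PC=14 exec 'HALT'. After: A=8 B=10 C=7 D=18 ZF=0 PC=14 HALTED
Total instructions executed: 15

Answer: 15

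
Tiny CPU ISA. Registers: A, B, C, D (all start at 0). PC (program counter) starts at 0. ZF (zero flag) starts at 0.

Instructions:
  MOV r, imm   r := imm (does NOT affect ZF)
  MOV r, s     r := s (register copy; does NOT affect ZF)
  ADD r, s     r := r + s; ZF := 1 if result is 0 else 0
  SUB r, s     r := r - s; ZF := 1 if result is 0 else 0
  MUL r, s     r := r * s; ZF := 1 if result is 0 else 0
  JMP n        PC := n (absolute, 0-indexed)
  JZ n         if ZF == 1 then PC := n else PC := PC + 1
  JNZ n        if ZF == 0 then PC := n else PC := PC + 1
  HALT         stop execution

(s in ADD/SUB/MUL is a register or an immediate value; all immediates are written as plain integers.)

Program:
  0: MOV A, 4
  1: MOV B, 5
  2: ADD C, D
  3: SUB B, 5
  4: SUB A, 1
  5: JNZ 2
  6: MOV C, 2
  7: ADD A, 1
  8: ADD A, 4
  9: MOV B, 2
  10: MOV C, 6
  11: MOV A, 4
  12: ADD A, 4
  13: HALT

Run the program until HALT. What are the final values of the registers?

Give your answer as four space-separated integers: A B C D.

Step 1: PC=0 exec 'MOV A, 4'. After: A=4 B=0 C=0 D=0 ZF=0 PC=1
Step 2: PC=1 exec 'MOV B, 5'. After: A=4 B=5 C=0 D=0 ZF=0 PC=2
Step 3: PC=2 exec 'ADD C, D'. After: A=4 B=5 C=0 D=0 ZF=1 PC=3
Step 4: PC=3 exec 'SUB B, 5'. After: A=4 B=0 C=0 D=0 ZF=1 PC=4
Step 5: PC=4 exec 'SUB A, 1'. After: A=3 B=0 C=0 D=0 ZF=0 PC=5
Step 6: PC=5 exec 'JNZ 2'. After: A=3 B=0 C=0 D=0 ZF=0 PC=2
Step 7: PC=2 exec 'ADD C, D'. After: A=3 B=0 C=0 D=0 ZF=1 PC=3
Step 8: PC=3 exec 'SUB B, 5'. After: A=3 B=-5 C=0 D=0 ZF=0 PC=4
Step 9: PC=4 exec 'SUB A, 1'. After: A=2 B=-5 C=0 D=0 ZF=0 PC=5
Step 10: PC=5 exec 'JNZ 2'. After: A=2 B=-5 C=0 D=0 ZF=0 PC=2
Step 11: PC=2 exec 'ADD C, D'. After: A=2 B=-5 C=0 D=0 ZF=1 PC=3
Step 12: PC=3 exec 'SUB B, 5'. After: A=2 B=-10 C=0 D=0 ZF=0 PC=4
Step 13: PC=4 exec 'SUB A, 1'. After: A=1 B=-10 C=0 D=0 ZF=0 PC=5
Step 14: PC=5 exec 'JNZ 2'. After: A=1 B=-10 C=0 D=0 ZF=0 PC=2
Step 15: PC=2 exec 'ADD C, D'. After: A=1 B=-10 C=0 D=0 ZF=1 PC=3
Step 16: PC=3 exec 'SUB B, 5'. After: A=1 B=-15 C=0 D=0 ZF=0 PC=4
Step 17: PC=4 exec 'SUB A, 1'. After: A=0 B=-15 C=0 D=0 ZF=1 PC=5
Step 18: PC=5 exec 'JNZ 2'. After: A=0 B=-15 C=0 D=0 ZF=1 PC=6
Step 19: PC=6 exec 'MOV C, 2'. After: A=0 B=-15 C=2 D=0 ZF=1 PC=7
Step 20: PC=7 exec 'ADD A, 1'. After: A=1 B=-15 C=2 D=0 ZF=0 PC=8
Step 21: PC=8 exec 'ADD A, 4'. After: A=5 B=-15 C=2 D=0 ZF=0 PC=9
Step 22: PC=9 exec 'MOV B, 2'. After: A=5 B=2 C=2 D=0 ZF=0 PC=10
Step 23: PC=10 exec 'MOV C, 6'. After: A=5 B=2 C=6 D=0 ZF=0 PC=11
Step 24: PC=11 exec 'MOV A, 4'. After: A=4 B=2 C=6 D=0 ZF=0 PC=12
Step 25: PC=12 exec 'ADD A, 4'. After: A=8 B=2 C=6 D=0 ZF=0 PC=13
Step 26: PC=13 exec 'HALT'. After: A=8 B=2 C=6 D=0 ZF=0 PC=13 HALTED

Answer: 8 2 6 0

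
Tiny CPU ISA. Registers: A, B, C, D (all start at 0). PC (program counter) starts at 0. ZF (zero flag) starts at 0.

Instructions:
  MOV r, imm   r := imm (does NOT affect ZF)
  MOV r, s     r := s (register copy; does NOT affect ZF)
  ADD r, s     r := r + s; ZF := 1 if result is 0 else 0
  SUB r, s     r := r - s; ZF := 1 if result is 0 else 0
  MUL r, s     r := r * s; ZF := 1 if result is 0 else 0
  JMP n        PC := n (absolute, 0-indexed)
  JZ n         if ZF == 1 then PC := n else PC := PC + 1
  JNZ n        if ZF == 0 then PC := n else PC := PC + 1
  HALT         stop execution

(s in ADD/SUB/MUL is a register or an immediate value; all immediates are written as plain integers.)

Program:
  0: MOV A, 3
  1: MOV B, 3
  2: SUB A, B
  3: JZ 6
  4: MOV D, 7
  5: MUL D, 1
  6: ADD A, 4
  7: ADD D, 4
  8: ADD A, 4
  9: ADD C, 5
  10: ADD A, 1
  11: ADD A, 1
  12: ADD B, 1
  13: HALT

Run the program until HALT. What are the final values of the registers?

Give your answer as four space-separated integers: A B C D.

Step 1: PC=0 exec 'MOV A, 3'. After: A=3 B=0 C=0 D=0 ZF=0 PC=1
Step 2: PC=1 exec 'MOV B, 3'. After: A=3 B=3 C=0 D=0 ZF=0 PC=2
Step 3: PC=2 exec 'SUB A, B'. After: A=0 B=3 C=0 D=0 ZF=1 PC=3
Step 4: PC=3 exec 'JZ 6'. After: A=0 B=3 C=0 D=0 ZF=1 PC=6
Step 5: PC=6 exec 'ADD A, 4'. After: A=4 B=3 C=0 D=0 ZF=0 PC=7
Step 6: PC=7 exec 'ADD D, 4'. After: A=4 B=3 C=0 D=4 ZF=0 PC=8
Step 7: PC=8 exec 'ADD A, 4'. After: A=8 B=3 C=0 D=4 ZF=0 PC=9
Step 8: PC=9 exec 'ADD C, 5'. After: A=8 B=3 C=5 D=4 ZF=0 PC=10
Step 9: PC=10 exec 'ADD A, 1'. After: A=9 B=3 C=5 D=4 ZF=0 PC=11
Step 10: PC=11 exec 'ADD A, 1'. After: A=10 B=3 C=5 D=4 ZF=0 PC=12
Step 11: PC=12 exec 'ADD B, 1'. After: A=10 B=4 C=5 D=4 ZF=0 PC=13
Step 12: PC=13 exec 'HALT'. After: A=10 B=4 C=5 D=4 ZF=0 PC=13 HALTED

Answer: 10 4 5 4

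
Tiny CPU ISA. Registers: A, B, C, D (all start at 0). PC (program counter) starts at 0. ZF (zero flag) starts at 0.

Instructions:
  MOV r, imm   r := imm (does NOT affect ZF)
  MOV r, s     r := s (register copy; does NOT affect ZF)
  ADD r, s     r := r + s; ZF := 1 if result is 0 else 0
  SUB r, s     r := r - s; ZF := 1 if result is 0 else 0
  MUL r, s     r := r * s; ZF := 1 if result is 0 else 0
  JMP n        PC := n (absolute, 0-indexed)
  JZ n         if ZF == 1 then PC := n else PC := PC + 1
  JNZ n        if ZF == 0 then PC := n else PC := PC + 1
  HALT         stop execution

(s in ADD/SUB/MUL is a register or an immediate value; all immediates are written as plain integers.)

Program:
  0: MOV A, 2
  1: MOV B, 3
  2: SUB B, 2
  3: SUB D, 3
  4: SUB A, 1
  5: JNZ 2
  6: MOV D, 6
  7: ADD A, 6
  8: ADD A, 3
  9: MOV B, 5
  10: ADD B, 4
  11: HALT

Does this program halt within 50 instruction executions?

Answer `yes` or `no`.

Step 1: PC=0 exec 'MOV A, 2'. After: A=2 B=0 C=0 D=0 ZF=0 PC=1
Step 2: PC=1 exec 'MOV B, 3'. After: A=2 B=3 C=0 D=0 ZF=0 PC=2
Step 3: PC=2 exec 'SUB B, 2'. After: A=2 B=1 C=0 D=0 ZF=0 PC=3
Step 4: PC=3 exec 'SUB D, 3'. After: A=2 B=1 C=0 D=-3 ZF=0 PC=4
Step 5: PC=4 exec 'SUB A, 1'. After: A=1 B=1 C=0 D=-3 ZF=0 PC=5
Step 6: PC=5 exec 'JNZ 2'. After: A=1 B=1 C=0 D=-3 ZF=0 PC=2
Step 7: PC=2 exec 'SUB B, 2'. After: A=1 B=-1 C=0 D=-3 ZF=0 PC=3
Step 8: PC=3 exec 'SUB D, 3'. After: A=1 B=-1 C=0 D=-6 ZF=0 PC=4
Step 9: PC=4 exec 'SUB A, 1'. After: A=0 B=-1 C=0 D=-6 ZF=1 PC=5
Step 10: PC=5 exec 'JNZ 2'. After: A=0 B=-1 C=0 D=-6 ZF=1 PC=6
Step 11: PC=6 exec 'MOV D, 6'. After: A=0 B=-1 C=0 D=6 ZF=1 PC=7
Step 12: PC=7 exec 'ADD A, 6'. After: A=6 B=-1 C=0 D=6 ZF=0 PC=8
Step 13: PC=8 exec 'ADD A, 3'. After: A=9 B=-1 C=0 D=6 ZF=0 PC=9
Step 14: PC=9 exec 'MOV B, 5'. After: A=9 B=5 C=0 D=6 ZF=0 PC=10
Step 15: PC=10 exec 'ADD B, 4'. After: A=9 B=9 C=0 D=6 ZF=0 PC=11
Step 16: PC=11 exec 'HALT'. After: A=9 B=9 C=0 D=6 ZF=0 PC=11 HALTED

Answer: yes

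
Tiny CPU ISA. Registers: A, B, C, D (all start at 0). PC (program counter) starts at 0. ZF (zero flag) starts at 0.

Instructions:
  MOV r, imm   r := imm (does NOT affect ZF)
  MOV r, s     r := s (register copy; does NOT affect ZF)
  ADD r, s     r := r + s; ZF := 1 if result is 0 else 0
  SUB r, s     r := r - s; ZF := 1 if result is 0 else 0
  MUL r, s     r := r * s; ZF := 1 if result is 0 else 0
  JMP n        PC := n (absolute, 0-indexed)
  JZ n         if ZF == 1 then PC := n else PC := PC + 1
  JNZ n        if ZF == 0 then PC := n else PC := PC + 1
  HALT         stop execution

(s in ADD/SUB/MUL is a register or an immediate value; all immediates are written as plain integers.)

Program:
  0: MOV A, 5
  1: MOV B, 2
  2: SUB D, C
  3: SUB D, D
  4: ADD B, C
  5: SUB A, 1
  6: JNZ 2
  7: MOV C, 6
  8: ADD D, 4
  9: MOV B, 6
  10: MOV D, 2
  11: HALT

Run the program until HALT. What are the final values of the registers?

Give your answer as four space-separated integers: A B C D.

Answer: 0 6 6 2

Derivation:
Step 1: PC=0 exec 'MOV A, 5'. After: A=5 B=0 C=0 D=0 ZF=0 PC=1
Step 2: PC=1 exec 'MOV B, 2'. After: A=5 B=2 C=0 D=0 ZF=0 PC=2
Step 3: PC=2 exec 'SUB D, C'. After: A=5 B=2 C=0 D=0 ZF=1 PC=3
Step 4: PC=3 exec 'SUB D, D'. After: A=5 B=2 C=0 D=0 ZF=1 PC=4
Step 5: PC=4 exec 'ADD B, C'. After: A=5 B=2 C=0 D=0 ZF=0 PC=5
Step 6: PC=5 exec 'SUB A, 1'. After: A=4 B=2 C=0 D=0 ZF=0 PC=6
Step 7: PC=6 exec 'JNZ 2'. After: A=4 B=2 C=0 D=0 ZF=0 PC=2
Step 8: PC=2 exec 'SUB D, C'. After: A=4 B=2 C=0 D=0 ZF=1 PC=3
Step 9: PC=3 exec 'SUB D, D'. After: A=4 B=2 C=0 D=0 ZF=1 PC=4
Step 10: PC=4 exec 'ADD B, C'. After: A=4 B=2 C=0 D=0 ZF=0 PC=5
Step 11: PC=5 exec 'SUB A, 1'. After: A=3 B=2 C=0 D=0 ZF=0 PC=6
Step 12: PC=6 exec 'JNZ 2'. After: A=3 B=2 C=0 D=0 ZF=0 PC=2
Step 13: PC=2 exec 'SUB D, C'. After: A=3 B=2 C=0 D=0 ZF=1 PC=3
Step 14: PC=3 exec 'SUB D, D'. After: A=3 B=2 C=0 D=0 ZF=1 PC=4
Step 15: PC=4 exec 'ADD B, C'. After: A=3 B=2 C=0 D=0 ZF=0 PC=5
Step 16: PC=5 exec 'SUB A, 1'. After: A=2 B=2 C=0 D=0 ZF=0 PC=6
Step 17: PC=6 exec 'JNZ 2'. After: A=2 B=2 C=0 D=0 ZF=0 PC=2
Step 18: PC=2 exec 'SUB D, C'. After: A=2 B=2 C=0 D=0 ZF=1 PC=3
Step 19: PC=3 exec 'SUB D, D'. After: A=2 B=2 C=0 D=0 ZF=1 PC=4
Step 20: PC=4 exec 'ADD B, C'. After: A=2 B=2 C=0 D=0 ZF=0 PC=5
Step 21: PC=5 exec 'SUB A, 1'. After: A=1 B=2 C=0 D=0 ZF=0 PC=6
Step 22: PC=6 exec 'JNZ 2'. After: A=1 B=2 C=0 D=0 ZF=0 PC=2
Step 23: PC=2 exec 'SUB D, C'. After: A=1 B=2 C=0 D=0 ZF=1 PC=3
Step 24: PC=3 exec 'SUB D, D'. After: A=1 B=2 C=0 D=0 ZF=1 PC=4
Step 25: PC=4 exec 'ADD B, C'. After: A=1 B=2 C=0 D=0 ZF=0 PC=5
Step 26: PC=5 exec 'SUB A, 1'. After: A=0 B=2 C=0 D=0 ZF=1 PC=6
Step 27: PC=6 exec 'JNZ 2'. After: A=0 B=2 C=0 D=0 ZF=1 PC=7
Step 28: PC=7 exec 'MOV C, 6'. After: A=0 B=2 C=6 D=0 ZF=1 PC=8
Step 29: PC=8 exec 'ADD D, 4'. After: A=0 B=2 C=6 D=4 ZF=0 PC=9
Step 30: PC=9 exec 'MOV B, 6'. After: A=0 B=6 C=6 D=4 ZF=0 PC=10
Step 31: PC=10 exec 'MOV D, 2'. After: A=0 B=6 C=6 D=2 ZF=0 PC=11
Step 32: PC=11 exec 'HALT'. After: A=0 B=6 C=6 D=2 ZF=0 PC=11 HALTED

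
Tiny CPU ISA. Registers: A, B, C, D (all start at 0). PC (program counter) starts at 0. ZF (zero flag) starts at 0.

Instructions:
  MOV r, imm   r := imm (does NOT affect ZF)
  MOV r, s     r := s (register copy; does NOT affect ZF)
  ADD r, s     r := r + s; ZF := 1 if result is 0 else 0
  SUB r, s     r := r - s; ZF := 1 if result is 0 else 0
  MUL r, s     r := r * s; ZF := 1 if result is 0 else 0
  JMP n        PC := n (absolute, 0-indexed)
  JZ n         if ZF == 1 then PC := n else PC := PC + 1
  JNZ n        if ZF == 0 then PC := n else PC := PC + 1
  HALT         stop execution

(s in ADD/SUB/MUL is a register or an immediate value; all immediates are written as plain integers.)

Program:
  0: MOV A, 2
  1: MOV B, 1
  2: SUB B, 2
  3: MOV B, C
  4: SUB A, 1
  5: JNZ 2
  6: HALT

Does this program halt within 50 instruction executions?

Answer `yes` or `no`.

Step 1: PC=0 exec 'MOV A, 2'. After: A=2 B=0 C=0 D=0 ZF=0 PC=1
Step 2: PC=1 exec 'MOV B, 1'. After: A=2 B=1 C=0 D=0 ZF=0 PC=2
Step 3: PC=2 exec 'SUB B, 2'. After: A=2 B=-1 C=0 D=0 ZF=0 PC=3
Step 4: PC=3 exec 'MOV B, C'. After: A=2 B=0 C=0 D=0 ZF=0 PC=4
Step 5: PC=4 exec 'SUB A, 1'. After: A=1 B=0 C=0 D=0 ZF=0 PC=5
Step 6: PC=5 exec 'JNZ 2'. After: A=1 B=0 C=0 D=0 ZF=0 PC=2
Step 7: PC=2 exec 'SUB B, 2'. After: A=1 B=-2 C=0 D=0 ZF=0 PC=3
Step 8: PC=3 exec 'MOV B, C'. After: A=1 B=0 C=0 D=0 ZF=0 PC=4
Step 9: PC=4 exec 'SUB A, 1'. After: A=0 B=0 C=0 D=0 ZF=1 PC=5
Step 10: PC=5 exec 'JNZ 2'. After: A=0 B=0 C=0 D=0 ZF=1 PC=6
Step 11: PC=6 exec 'HALT'. After: A=0 B=0 C=0 D=0 ZF=1 PC=6 HALTED

Answer: yes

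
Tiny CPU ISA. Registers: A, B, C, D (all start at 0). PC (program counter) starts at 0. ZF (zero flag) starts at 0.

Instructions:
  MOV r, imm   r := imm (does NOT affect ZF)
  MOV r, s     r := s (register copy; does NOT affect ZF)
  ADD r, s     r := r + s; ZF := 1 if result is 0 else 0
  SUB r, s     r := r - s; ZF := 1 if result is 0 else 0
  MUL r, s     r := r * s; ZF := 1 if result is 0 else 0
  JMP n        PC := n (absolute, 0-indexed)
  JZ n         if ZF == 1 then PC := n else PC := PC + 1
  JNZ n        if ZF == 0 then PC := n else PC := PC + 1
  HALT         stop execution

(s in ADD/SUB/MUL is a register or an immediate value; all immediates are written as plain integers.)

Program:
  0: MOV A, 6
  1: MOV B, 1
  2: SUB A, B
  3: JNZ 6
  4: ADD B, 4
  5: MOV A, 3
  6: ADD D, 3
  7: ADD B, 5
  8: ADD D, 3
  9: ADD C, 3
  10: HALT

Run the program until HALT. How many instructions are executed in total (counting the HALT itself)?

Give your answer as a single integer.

Answer: 9

Derivation:
Step 1: PC=0 exec 'MOV A, 6'. After: A=6 B=0 C=0 D=0 ZF=0 PC=1
Step 2: PC=1 exec 'MOV B, 1'. After: A=6 B=1 C=0 D=0 ZF=0 PC=2
Step 3: PC=2 exec 'SUB A, B'. After: A=5 B=1 C=0 D=0 ZF=0 PC=3
Step 4: PC=3 exec 'JNZ 6'. After: A=5 B=1 C=0 D=0 ZF=0 PC=6
Step 5: PC=6 exec 'ADD D, 3'. After: A=5 B=1 C=0 D=3 ZF=0 PC=7
Step 6: PC=7 exec 'ADD B, 5'. After: A=5 B=6 C=0 D=3 ZF=0 PC=8
Step 7: PC=8 exec 'ADD D, 3'. After: A=5 B=6 C=0 D=6 ZF=0 PC=9
Step 8: PC=9 exec 'ADD C, 3'. After: A=5 B=6 C=3 D=6 ZF=0 PC=10
Step 9: PC=10 exec 'HALT'. After: A=5 B=6 C=3 D=6 ZF=0 PC=10 HALTED
Total instructions executed: 9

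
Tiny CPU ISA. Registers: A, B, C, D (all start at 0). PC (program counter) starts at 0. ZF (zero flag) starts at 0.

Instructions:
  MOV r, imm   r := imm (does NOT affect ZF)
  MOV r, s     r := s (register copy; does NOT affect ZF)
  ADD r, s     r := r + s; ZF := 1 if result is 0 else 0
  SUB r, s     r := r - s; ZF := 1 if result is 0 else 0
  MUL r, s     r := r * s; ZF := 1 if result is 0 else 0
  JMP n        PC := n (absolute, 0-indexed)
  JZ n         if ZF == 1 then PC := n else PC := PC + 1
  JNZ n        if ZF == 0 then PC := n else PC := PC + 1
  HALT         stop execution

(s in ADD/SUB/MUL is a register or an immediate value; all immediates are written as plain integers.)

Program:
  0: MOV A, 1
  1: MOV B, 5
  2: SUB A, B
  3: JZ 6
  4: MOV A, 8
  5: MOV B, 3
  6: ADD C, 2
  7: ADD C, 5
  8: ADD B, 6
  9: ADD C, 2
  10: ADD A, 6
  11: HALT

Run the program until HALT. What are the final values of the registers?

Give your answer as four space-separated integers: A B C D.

Answer: 14 9 9 0

Derivation:
Step 1: PC=0 exec 'MOV A, 1'. After: A=1 B=0 C=0 D=0 ZF=0 PC=1
Step 2: PC=1 exec 'MOV B, 5'. After: A=1 B=5 C=0 D=0 ZF=0 PC=2
Step 3: PC=2 exec 'SUB A, B'. After: A=-4 B=5 C=0 D=0 ZF=0 PC=3
Step 4: PC=3 exec 'JZ 6'. After: A=-4 B=5 C=0 D=0 ZF=0 PC=4
Step 5: PC=4 exec 'MOV A, 8'. After: A=8 B=5 C=0 D=0 ZF=0 PC=5
Step 6: PC=5 exec 'MOV B, 3'. After: A=8 B=3 C=0 D=0 ZF=0 PC=6
Step 7: PC=6 exec 'ADD C, 2'. After: A=8 B=3 C=2 D=0 ZF=0 PC=7
Step 8: PC=7 exec 'ADD C, 5'. After: A=8 B=3 C=7 D=0 ZF=0 PC=8
Step 9: PC=8 exec 'ADD B, 6'. After: A=8 B=9 C=7 D=0 ZF=0 PC=9
Step 10: PC=9 exec 'ADD C, 2'. After: A=8 B=9 C=9 D=0 ZF=0 PC=10
Step 11: PC=10 exec 'ADD A, 6'. After: A=14 B=9 C=9 D=0 ZF=0 PC=11
Step 12: PC=11 exec 'HALT'. After: A=14 B=9 C=9 D=0 ZF=0 PC=11 HALTED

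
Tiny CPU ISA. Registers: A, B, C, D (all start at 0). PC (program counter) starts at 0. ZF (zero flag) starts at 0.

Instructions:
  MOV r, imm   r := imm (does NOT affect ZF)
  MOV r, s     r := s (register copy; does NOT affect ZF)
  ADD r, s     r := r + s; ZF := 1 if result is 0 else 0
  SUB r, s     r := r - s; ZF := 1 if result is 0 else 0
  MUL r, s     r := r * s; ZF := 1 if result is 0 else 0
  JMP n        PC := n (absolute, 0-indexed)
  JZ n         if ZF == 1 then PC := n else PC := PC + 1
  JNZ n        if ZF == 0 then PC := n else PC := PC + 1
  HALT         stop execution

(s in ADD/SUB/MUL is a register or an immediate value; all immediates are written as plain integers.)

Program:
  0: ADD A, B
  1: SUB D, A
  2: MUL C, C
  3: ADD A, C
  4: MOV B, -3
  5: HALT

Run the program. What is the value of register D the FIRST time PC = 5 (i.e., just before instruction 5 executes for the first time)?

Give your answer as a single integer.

Step 1: PC=0 exec 'ADD A, B'. After: A=0 B=0 C=0 D=0 ZF=1 PC=1
Step 2: PC=1 exec 'SUB D, A'. After: A=0 B=0 C=0 D=0 ZF=1 PC=2
Step 3: PC=2 exec 'MUL C, C'. After: A=0 B=0 C=0 D=0 ZF=1 PC=3
Step 4: PC=3 exec 'ADD A, C'. After: A=0 B=0 C=0 D=0 ZF=1 PC=4
Step 5: PC=4 exec 'MOV B, -3'. After: A=0 B=-3 C=0 D=0 ZF=1 PC=5
First time PC=5: D=0

0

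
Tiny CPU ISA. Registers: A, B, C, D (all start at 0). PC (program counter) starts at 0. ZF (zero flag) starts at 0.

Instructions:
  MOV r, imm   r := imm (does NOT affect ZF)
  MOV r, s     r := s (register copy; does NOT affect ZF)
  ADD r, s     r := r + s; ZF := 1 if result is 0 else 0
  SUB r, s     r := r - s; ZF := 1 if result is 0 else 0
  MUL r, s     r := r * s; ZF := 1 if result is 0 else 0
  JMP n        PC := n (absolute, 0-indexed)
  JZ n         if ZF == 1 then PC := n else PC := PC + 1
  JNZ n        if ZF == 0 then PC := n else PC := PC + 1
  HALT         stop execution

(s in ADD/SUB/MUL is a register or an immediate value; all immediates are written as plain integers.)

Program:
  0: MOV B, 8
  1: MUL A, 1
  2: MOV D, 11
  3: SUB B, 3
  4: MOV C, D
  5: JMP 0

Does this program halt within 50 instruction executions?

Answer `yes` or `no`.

Answer: no

Derivation:
Step 1: PC=0 exec 'MOV B, 8'. After: A=0 B=8 C=0 D=0 ZF=0 PC=1
Step 2: PC=1 exec 'MUL A, 1'. After: A=0 B=8 C=0 D=0 ZF=1 PC=2
Step 3: PC=2 exec 'MOV D, 11'. After: A=0 B=8 C=0 D=11 ZF=1 PC=3
Step 4: PC=3 exec 'SUB B, 3'. After: A=0 B=5 C=0 D=11 ZF=0 PC=4
Step 5: PC=4 exec 'MOV C, D'. After: A=0 B=5 C=11 D=11 ZF=0 PC=5
Step 6: PC=5 exec 'JMP 0'. After: A=0 B=5 C=11 D=11 ZF=0 PC=0
Step 7: PC=0 exec 'MOV B, 8'. After: A=0 B=8 C=11 D=11 ZF=0 PC=1
Step 8: PC=1 exec 'MUL A, 1'. After: A=0 B=8 C=11 D=11 ZF=1 PC=2
Step 9: PC=2 exec 'MOV D, 11'. After: A=0 B=8 C=11 D=11 ZF=1 PC=3
Step 10: PC=3 exec 'SUB B, 3'. After: A=0 B=5 C=11 D=11 ZF=0 PC=4
Step 11: PC=4 exec 'MOV C, D'. After: A=0 B=5 C=11 D=11 ZF=0 PC=5
State after step 11 equals state after step 5: the program is in a cycle of length 6 and will never halt.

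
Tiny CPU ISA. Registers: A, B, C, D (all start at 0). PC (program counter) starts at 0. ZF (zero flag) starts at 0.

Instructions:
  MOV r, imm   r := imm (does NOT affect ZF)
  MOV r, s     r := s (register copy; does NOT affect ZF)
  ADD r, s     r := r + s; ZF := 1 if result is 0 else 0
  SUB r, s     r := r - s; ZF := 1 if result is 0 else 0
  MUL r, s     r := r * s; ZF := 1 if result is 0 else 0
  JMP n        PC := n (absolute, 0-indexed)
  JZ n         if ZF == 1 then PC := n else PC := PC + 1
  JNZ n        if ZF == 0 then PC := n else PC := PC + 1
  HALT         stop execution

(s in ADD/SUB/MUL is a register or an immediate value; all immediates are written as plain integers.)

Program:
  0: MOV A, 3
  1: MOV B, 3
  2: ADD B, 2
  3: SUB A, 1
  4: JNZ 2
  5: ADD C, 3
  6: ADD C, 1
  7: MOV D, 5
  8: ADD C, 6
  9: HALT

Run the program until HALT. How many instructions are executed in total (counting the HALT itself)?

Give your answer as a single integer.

Answer: 16

Derivation:
Step 1: PC=0 exec 'MOV A, 3'. After: A=3 B=0 C=0 D=0 ZF=0 PC=1
Step 2: PC=1 exec 'MOV B, 3'. After: A=3 B=3 C=0 D=0 ZF=0 PC=2
Step 3: PC=2 exec 'ADD B, 2'. After: A=3 B=5 C=0 D=0 ZF=0 PC=3
Step 4: PC=3 exec 'SUB A, 1'. After: A=2 B=5 C=0 D=0 ZF=0 PC=4
Step 5: PC=4 exec 'JNZ 2'. After: A=2 B=5 C=0 D=0 ZF=0 PC=2
Step 6: PC=2 exec 'ADD B, 2'. After: A=2 B=7 C=0 D=0 ZF=0 PC=3
Step 7: PC=3 exec 'SUB A, 1'. After: A=1 B=7 C=0 D=0 ZF=0 PC=4
Step 8: PC=4 exec 'JNZ 2'. After: A=1 B=7 C=0 D=0 ZF=0 PC=2
Step 9: PC=2 exec 'ADD B, 2'. After: A=1 B=9 C=0 D=0 ZF=0 PC=3
Step 10: PC=3 exec 'SUB A, 1'. After: A=0 B=9 C=0 D=0 ZF=1 PC=4
Step 11: PC=4 exec 'JNZ 2'. After: A=0 B=9 C=0 D=0 ZF=1 PC=5
Step 12: PC=5 exec 'ADD C, 3'. After: A=0 B=9 C=3 D=0 ZF=0 PC=6
Step 13: PC=6 exec 'ADD C, 1'. After: A=0 B=9 C=4 D=0 ZF=0 PC=7
Step 14: PC=7 exec 'MOV D, 5'. After: A=0 B=9 C=4 D=5 ZF=0 PC=8
Step 15: PC=8 exec 'ADD C, 6'. After: A=0 B=9 C=10 D=5 ZF=0 PC=9
Step 16: PC=9 exec 'HALT'. After: A=0 B=9 C=10 D=5 ZF=0 PC=9 HALTED
Total instructions executed: 16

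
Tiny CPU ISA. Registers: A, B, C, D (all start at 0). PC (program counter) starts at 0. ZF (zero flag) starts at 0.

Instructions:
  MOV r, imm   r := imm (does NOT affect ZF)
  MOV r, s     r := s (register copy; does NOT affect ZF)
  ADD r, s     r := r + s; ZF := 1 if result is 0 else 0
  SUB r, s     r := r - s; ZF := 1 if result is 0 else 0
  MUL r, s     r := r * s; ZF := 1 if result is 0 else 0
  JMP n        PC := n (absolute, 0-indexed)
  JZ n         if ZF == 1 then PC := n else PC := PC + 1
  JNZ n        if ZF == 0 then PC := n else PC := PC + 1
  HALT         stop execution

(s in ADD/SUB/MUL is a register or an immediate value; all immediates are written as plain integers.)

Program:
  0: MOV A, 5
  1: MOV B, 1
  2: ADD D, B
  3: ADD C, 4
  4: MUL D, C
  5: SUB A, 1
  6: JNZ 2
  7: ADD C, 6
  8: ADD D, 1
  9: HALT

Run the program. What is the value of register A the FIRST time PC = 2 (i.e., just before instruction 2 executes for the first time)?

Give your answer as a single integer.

Step 1: PC=0 exec 'MOV A, 5'. After: A=5 B=0 C=0 D=0 ZF=0 PC=1
Step 2: PC=1 exec 'MOV B, 1'. After: A=5 B=1 C=0 D=0 ZF=0 PC=2
First time PC=2: A=5

5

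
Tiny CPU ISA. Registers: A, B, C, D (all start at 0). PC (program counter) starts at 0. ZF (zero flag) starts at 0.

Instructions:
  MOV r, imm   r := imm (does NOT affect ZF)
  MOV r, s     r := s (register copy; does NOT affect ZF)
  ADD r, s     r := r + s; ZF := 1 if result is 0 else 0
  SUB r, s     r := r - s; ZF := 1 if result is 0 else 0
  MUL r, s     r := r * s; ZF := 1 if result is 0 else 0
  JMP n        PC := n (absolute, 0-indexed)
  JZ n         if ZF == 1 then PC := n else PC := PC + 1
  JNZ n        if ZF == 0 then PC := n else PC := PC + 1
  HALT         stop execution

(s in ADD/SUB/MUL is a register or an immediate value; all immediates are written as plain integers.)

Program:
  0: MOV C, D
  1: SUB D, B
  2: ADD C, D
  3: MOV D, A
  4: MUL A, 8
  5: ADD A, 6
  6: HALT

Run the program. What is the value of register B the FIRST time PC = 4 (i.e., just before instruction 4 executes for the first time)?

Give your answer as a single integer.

Step 1: PC=0 exec 'MOV C, D'. After: A=0 B=0 C=0 D=0 ZF=0 PC=1
Step 2: PC=1 exec 'SUB D, B'. After: A=0 B=0 C=0 D=0 ZF=1 PC=2
Step 3: PC=2 exec 'ADD C, D'. After: A=0 B=0 C=0 D=0 ZF=1 PC=3
Step 4: PC=3 exec 'MOV D, A'. After: A=0 B=0 C=0 D=0 ZF=1 PC=4
First time PC=4: B=0

0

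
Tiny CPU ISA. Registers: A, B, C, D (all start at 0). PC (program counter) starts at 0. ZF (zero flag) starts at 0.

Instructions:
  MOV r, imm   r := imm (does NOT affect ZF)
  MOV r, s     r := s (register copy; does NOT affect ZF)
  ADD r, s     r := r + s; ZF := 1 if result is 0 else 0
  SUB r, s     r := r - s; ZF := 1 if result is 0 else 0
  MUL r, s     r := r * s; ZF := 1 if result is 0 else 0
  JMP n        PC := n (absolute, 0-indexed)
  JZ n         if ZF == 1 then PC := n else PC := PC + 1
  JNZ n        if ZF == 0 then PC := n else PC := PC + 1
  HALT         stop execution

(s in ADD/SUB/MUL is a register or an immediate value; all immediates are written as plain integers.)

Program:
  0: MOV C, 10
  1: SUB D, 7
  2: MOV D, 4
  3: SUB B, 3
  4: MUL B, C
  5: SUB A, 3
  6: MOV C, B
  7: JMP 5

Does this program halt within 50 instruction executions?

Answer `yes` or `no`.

Answer: no

Derivation:
Step 1: PC=0 exec 'MOV C, 10'. After: A=0 B=0 C=10 D=0 ZF=0 PC=1
Step 2: PC=1 exec 'SUB D, 7'. After: A=0 B=0 C=10 D=-7 ZF=0 PC=2
Step 3: PC=2 exec 'MOV D, 4'. After: A=0 B=0 C=10 D=4 ZF=0 PC=3
Step 4: PC=3 exec 'SUB B, 3'. After: A=0 B=-3 C=10 D=4 ZF=0 PC=4
Step 5: PC=4 exec 'MUL B, C'. After: A=0 B=-30 C=10 D=4 ZF=0 PC=5
Step 6: PC=5 exec 'SUB A, 3'. After: A=-3 B=-30 C=10 D=4 ZF=0 PC=6
Step 7: PC=6 exec 'MOV C, B'. After: A=-3 B=-30 C=-30 D=4 ZF=0 PC=7
Step 8: PC=7 exec 'JMP 5'. After: A=-3 B=-30 C=-30 D=4 ZF=0 PC=5
Step 9: PC=5 exec 'SUB A, 3'. After: A=-6 B=-30 C=-30 D=4 ZF=0 PC=6
Step 10: PC=6 exec 'MOV C, B'. After: A=-6 B=-30 C=-30 D=4 ZF=0 PC=7
Step 11: PC=7 exec 'JMP 5'. After: A=-6 B=-30 C=-30 D=4 ZF=0 PC=5
Step 12: PC=5 exec 'SUB A, 3'. After: A=-9 B=-30 C=-30 D=4 ZF=0 PC=6
Step 13: PC=6 exec 'MOV C, B'. After: A=-9 B=-30 C=-30 D=4 ZF=0 PC=7
Step 14: PC=7 exec 'JMP 5'. After: A=-9 B=-30 C=-30 D=4 ZF=0 PC=5
Step 15: PC=5 exec 'SUB A, 3'. After: A=-12 B=-30 C=-30 D=4 ZF=0 PC=6
After 50 steps: not halted. PC revisits the same instructions with no path to HALT; will never halt.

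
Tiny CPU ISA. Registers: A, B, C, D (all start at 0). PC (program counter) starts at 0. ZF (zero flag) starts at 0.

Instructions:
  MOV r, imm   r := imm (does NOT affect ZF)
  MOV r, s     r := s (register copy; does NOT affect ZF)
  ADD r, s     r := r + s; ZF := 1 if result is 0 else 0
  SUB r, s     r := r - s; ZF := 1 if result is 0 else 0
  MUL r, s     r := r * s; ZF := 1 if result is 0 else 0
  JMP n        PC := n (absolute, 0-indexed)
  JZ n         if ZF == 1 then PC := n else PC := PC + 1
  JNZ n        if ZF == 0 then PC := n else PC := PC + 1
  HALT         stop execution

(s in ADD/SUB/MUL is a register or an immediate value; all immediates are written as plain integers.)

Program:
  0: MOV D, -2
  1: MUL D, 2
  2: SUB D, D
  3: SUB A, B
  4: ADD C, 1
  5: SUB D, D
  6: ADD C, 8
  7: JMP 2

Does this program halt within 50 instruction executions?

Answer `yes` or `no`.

Step 1: PC=0 exec 'MOV D, -2'. After: A=0 B=0 C=0 D=-2 ZF=0 PC=1
Step 2: PC=1 exec 'MUL D, 2'. After: A=0 B=0 C=0 D=-4 ZF=0 PC=2
Step 3: PC=2 exec 'SUB D, D'. After: A=0 B=0 C=0 D=0 ZF=1 PC=3
Step 4: PC=3 exec 'SUB A, B'. After: A=0 B=0 C=0 D=0 ZF=1 PC=4
Step 5: PC=4 exec 'ADD C, 1'. After: A=0 B=0 C=1 D=0 ZF=0 PC=5
Step 6: PC=5 exec 'SUB D, D'. After: A=0 B=0 C=1 D=0 ZF=1 PC=6
Step 7: PC=6 exec 'ADD C, 8'. After: A=0 B=0 C=9 D=0 ZF=0 PC=7
Step 8: PC=7 exec 'JMP 2'. After: A=0 B=0 C=9 D=0 ZF=0 PC=2
Step 9: PC=2 exec 'SUB D, D'. After: A=0 B=0 C=9 D=0 ZF=1 PC=3
Step 10: PC=3 exec 'SUB A, B'. After: A=0 B=0 C=9 D=0 ZF=1 PC=4
Step 11: PC=4 exec 'ADD C, 1'. After: A=0 B=0 C=10 D=0 ZF=0 PC=5
Step 12: PC=5 exec 'SUB D, D'. After: A=0 B=0 C=10 D=0 ZF=1 PC=6
Step 13: PC=6 exec 'ADD C, 8'. After: A=0 B=0 C=18 D=0 ZF=0 PC=7
Step 14: PC=7 exec 'JMP 2'. After: A=0 B=0 C=18 D=0 ZF=0 PC=2
Step 15: PC=2 exec 'SUB D, D'. After: A=0 B=0 C=18 D=0 ZF=1 PC=3
After 50 steps: not halted. PC revisits the same instructions with no path to HALT; will never halt.

Answer: no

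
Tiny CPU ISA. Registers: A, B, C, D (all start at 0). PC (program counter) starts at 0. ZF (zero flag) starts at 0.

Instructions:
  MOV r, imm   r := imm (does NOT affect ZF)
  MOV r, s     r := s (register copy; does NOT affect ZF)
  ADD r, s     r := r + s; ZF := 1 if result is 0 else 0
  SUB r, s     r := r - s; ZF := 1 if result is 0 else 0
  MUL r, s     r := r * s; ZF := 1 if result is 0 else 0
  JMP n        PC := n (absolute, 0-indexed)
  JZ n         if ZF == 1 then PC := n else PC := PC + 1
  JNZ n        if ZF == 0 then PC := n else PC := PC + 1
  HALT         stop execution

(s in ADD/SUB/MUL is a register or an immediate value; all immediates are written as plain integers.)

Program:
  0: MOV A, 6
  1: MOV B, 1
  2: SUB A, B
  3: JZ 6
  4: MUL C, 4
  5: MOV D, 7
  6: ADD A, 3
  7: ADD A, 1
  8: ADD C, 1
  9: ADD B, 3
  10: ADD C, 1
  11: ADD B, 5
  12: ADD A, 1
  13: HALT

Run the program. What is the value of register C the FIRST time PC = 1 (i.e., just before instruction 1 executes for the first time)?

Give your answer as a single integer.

Step 1: PC=0 exec 'MOV A, 6'. After: A=6 B=0 C=0 D=0 ZF=0 PC=1
First time PC=1: C=0

0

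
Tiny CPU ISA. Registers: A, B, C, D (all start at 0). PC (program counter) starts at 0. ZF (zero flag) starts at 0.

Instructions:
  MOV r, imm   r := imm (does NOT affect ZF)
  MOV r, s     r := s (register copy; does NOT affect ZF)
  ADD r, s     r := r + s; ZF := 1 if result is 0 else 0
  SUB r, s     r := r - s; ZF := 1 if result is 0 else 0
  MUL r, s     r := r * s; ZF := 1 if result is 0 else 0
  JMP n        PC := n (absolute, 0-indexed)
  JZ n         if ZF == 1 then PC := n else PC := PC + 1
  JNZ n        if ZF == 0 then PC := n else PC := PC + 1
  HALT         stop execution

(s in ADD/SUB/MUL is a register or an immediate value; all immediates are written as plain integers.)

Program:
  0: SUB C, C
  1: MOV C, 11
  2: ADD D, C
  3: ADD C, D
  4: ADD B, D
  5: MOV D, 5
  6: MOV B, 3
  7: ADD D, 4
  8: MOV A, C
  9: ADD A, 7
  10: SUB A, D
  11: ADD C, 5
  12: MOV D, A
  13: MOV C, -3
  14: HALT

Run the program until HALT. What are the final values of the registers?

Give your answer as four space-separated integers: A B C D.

Step 1: PC=0 exec 'SUB C, C'. After: A=0 B=0 C=0 D=0 ZF=1 PC=1
Step 2: PC=1 exec 'MOV C, 11'. After: A=0 B=0 C=11 D=0 ZF=1 PC=2
Step 3: PC=2 exec 'ADD D, C'. After: A=0 B=0 C=11 D=11 ZF=0 PC=3
Step 4: PC=3 exec 'ADD C, D'. After: A=0 B=0 C=22 D=11 ZF=0 PC=4
Step 5: PC=4 exec 'ADD B, D'. After: A=0 B=11 C=22 D=11 ZF=0 PC=5
Step 6: PC=5 exec 'MOV D, 5'. After: A=0 B=11 C=22 D=5 ZF=0 PC=6
Step 7: PC=6 exec 'MOV B, 3'. After: A=0 B=3 C=22 D=5 ZF=0 PC=7
Step 8: PC=7 exec 'ADD D, 4'. After: A=0 B=3 C=22 D=9 ZF=0 PC=8
Step 9: PC=8 exec 'MOV A, C'. After: A=22 B=3 C=22 D=9 ZF=0 PC=9
Step 10: PC=9 exec 'ADD A, 7'. After: A=29 B=3 C=22 D=9 ZF=0 PC=10
Step 11: PC=10 exec 'SUB A, D'. After: A=20 B=3 C=22 D=9 ZF=0 PC=11
Step 12: PC=11 exec 'ADD C, 5'. After: A=20 B=3 C=27 D=9 ZF=0 PC=12
Step 13: PC=12 exec 'MOV D, A'. After: A=20 B=3 C=27 D=20 ZF=0 PC=13
Step 14: PC=13 exec 'MOV C, -3'. After: A=20 B=3 C=-3 D=20 ZF=0 PC=14
Step 15: PC=14 exec 'HALT'. After: A=20 B=3 C=-3 D=20 ZF=0 PC=14 HALTED

Answer: 20 3 -3 20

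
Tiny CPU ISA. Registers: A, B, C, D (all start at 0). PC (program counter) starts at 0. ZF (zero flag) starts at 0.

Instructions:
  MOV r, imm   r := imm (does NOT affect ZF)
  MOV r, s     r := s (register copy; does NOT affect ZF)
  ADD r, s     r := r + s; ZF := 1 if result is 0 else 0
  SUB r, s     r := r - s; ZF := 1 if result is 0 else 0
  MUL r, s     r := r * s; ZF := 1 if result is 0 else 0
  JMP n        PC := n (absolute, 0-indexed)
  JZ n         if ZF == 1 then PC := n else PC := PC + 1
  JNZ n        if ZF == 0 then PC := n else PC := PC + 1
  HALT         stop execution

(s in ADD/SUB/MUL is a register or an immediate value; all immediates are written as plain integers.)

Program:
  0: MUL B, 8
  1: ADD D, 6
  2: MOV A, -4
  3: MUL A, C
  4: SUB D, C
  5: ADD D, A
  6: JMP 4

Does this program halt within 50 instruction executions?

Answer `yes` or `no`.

Step 1: PC=0 exec 'MUL B, 8'. After: A=0 B=0 C=0 D=0 ZF=1 PC=1
Step 2: PC=1 exec 'ADD D, 6'. After: A=0 B=0 C=0 D=6 ZF=0 PC=2
Step 3: PC=2 exec 'MOV A, -4'. After: A=-4 B=0 C=0 D=6 ZF=0 PC=3
Step 4: PC=3 exec 'MUL A, C'. After: A=0 B=0 C=0 D=6 ZF=1 PC=4
Step 5: PC=4 exec 'SUB D, C'. After: A=0 B=0 C=0 D=6 ZF=0 PC=5
Step 6: PC=5 exec 'ADD D, A'. After: A=0 B=0 C=0 D=6 ZF=0 PC=6
Step 7: PC=6 exec 'JMP 4'. After: A=0 B=0 C=0 D=6 ZF=0 PC=4
Step 8: PC=4 exec 'SUB D, C'. After: A=0 B=0 C=0 D=6 ZF=0 PC=5
State after step 8 equals state after step 5: the program is in a cycle of length 3 and will never halt.

Answer: no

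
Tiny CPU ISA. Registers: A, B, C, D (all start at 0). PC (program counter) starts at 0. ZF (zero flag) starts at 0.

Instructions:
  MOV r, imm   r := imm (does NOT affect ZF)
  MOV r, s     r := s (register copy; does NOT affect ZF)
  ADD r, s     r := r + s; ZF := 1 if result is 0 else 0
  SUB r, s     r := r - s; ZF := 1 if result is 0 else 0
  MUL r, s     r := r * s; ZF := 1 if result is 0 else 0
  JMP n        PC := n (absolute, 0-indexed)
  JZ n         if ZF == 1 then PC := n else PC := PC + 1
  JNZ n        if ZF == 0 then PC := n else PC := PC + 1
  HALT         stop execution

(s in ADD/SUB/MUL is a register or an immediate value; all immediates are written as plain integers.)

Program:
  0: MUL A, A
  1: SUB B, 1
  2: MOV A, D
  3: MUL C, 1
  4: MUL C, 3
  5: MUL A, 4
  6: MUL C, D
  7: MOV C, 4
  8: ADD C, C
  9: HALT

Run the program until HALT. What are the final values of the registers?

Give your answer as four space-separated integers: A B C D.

Answer: 0 -1 8 0

Derivation:
Step 1: PC=0 exec 'MUL A, A'. After: A=0 B=0 C=0 D=0 ZF=1 PC=1
Step 2: PC=1 exec 'SUB B, 1'. After: A=0 B=-1 C=0 D=0 ZF=0 PC=2
Step 3: PC=2 exec 'MOV A, D'. After: A=0 B=-1 C=0 D=0 ZF=0 PC=3
Step 4: PC=3 exec 'MUL C, 1'. After: A=0 B=-1 C=0 D=0 ZF=1 PC=4
Step 5: PC=4 exec 'MUL C, 3'. After: A=0 B=-1 C=0 D=0 ZF=1 PC=5
Step 6: PC=5 exec 'MUL A, 4'. After: A=0 B=-1 C=0 D=0 ZF=1 PC=6
Step 7: PC=6 exec 'MUL C, D'. After: A=0 B=-1 C=0 D=0 ZF=1 PC=7
Step 8: PC=7 exec 'MOV C, 4'. After: A=0 B=-1 C=4 D=0 ZF=1 PC=8
Step 9: PC=8 exec 'ADD C, C'. After: A=0 B=-1 C=8 D=0 ZF=0 PC=9
Step 10: PC=9 exec 'HALT'. After: A=0 B=-1 C=8 D=0 ZF=0 PC=9 HALTED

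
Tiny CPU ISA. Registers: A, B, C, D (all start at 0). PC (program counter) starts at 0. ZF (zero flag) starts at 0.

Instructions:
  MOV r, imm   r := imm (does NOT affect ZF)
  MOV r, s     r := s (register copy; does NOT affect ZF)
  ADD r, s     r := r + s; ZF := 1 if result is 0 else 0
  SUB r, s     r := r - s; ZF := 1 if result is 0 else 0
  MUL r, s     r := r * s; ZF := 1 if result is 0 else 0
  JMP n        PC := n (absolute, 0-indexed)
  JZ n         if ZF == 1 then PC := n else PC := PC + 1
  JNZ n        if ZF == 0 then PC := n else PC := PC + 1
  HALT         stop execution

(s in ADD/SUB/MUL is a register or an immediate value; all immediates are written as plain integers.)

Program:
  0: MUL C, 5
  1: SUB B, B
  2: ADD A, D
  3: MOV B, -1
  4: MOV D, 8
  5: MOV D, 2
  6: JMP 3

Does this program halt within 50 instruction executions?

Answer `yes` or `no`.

Answer: no

Derivation:
Step 1: PC=0 exec 'MUL C, 5'. After: A=0 B=0 C=0 D=0 ZF=1 PC=1
Step 2: PC=1 exec 'SUB B, B'. After: A=0 B=0 C=0 D=0 ZF=1 PC=2
Step 3: PC=2 exec 'ADD A, D'. After: A=0 B=0 C=0 D=0 ZF=1 PC=3
Step 4: PC=3 exec 'MOV B, -1'. After: A=0 B=-1 C=0 D=0 ZF=1 PC=4
Step 5: PC=4 exec 'MOV D, 8'. After: A=0 B=-1 C=0 D=8 ZF=1 PC=5
Step 6: PC=5 exec 'MOV D, 2'. After: A=0 B=-1 C=0 D=2 ZF=1 PC=6
Step 7: PC=6 exec 'JMP 3'. After: A=0 B=-1 C=0 D=2 ZF=1 PC=3
Step 8: PC=3 exec 'MOV B, -1'. After: A=0 B=-1 C=0 D=2 ZF=1 PC=4
Step 9: PC=4 exec 'MOV D, 8'. After: A=0 B=-1 C=0 D=8 ZF=1 PC=5
State after step 9 equals state after step 5: the program is in a cycle of length 4 and will never halt.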